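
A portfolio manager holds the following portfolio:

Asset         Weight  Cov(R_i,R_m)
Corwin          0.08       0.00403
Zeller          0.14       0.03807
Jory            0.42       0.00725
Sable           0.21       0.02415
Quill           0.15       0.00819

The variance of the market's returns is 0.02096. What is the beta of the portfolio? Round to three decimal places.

0.716

β_Corwin = 0.00403 / 0.02096 = 0.1923
β_Zeller = 0.03807 / 0.02096 = 1.8163
β_Jory = 0.00725 / 0.02096 = 0.3459
β_Sable = 0.02415 / 0.02096 = 1.1522
β_Quill = 0.00819 / 0.02096 = 0.3907
β_P = Σ w_i β_i = 0.08×0.1923 + 0.14×1.8163 + 0.42×0.3459 + 0.21×1.1522 + 0.15×0.3907 = 0.7155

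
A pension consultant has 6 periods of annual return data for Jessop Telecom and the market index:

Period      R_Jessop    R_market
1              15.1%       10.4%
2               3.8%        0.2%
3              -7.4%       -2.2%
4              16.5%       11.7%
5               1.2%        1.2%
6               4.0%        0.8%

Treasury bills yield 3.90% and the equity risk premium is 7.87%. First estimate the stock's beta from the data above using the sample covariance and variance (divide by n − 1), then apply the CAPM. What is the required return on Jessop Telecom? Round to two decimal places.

Mean R_i = (15.1 + 3.8 − 7.4 + 16.5 + 1.2 + 4.0) / 6 = 5.5333%
Mean R_m = (10.4 + 0.2 − 2.2 + 11.7 + 1.2 + 0.8) / 6 = 3.6833%
Σ(R_i − R̄_i)(R_m − R̄_m) = 249.4833  ⇒  Cov = 249.4833 / 5 = 49.8967
Σ(R_m − R̄_m)² = 170.6083  ⇒  Var(R_m) = 170.6083 / 5 = 34.1217
β = Cov / Var(R_m) = 49.8967 / 34.1217 = 1.4623
E(R) = R_f + β × MRP = 3.90% + 1.4623 × 7.87% = 15.41%

15.41%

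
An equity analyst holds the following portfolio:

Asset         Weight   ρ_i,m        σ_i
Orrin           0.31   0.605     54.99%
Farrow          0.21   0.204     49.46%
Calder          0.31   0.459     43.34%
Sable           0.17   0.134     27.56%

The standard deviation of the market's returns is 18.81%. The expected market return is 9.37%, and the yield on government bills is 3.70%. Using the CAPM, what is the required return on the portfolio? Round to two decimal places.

β_Orrin = 0.605 × 54.99% / 18.81% = 1.7687
β_Farrow = 0.204 × 49.46% / 18.81% = 0.5364
β_Calder = 0.459 × 43.34% / 18.81% = 1.0576
β_Sable = 0.134 × 27.56% / 18.81% = 0.1963
β_P = Σ w_i β_i = 0.31×1.7687 + 0.21×0.5364 + 0.31×1.0576 + 0.17×0.1963 = 1.0222
MRP = 9.37% − 3.70% = 5.67%
E(R_P) = R_f + β_P × MRP = 3.70% + 1.0222 × 5.67% = 9.50%

9.50%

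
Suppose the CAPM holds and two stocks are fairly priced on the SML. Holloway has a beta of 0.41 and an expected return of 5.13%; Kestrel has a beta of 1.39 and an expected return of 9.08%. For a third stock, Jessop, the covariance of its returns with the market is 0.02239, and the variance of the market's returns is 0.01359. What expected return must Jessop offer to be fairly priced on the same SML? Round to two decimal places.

10.12%

MRP = (9.08% − 5.13%) / (1.39 − 0.41) = 4.0306%
R_f = 5.13% − 0.41 × 4.0306% = 3.4775%
β_Jessop = Cov / Var(R_m) = 0.02239 / 0.01359 = 1.6475
E(R_Jessop) = R_f + β × MRP = 3.4775% + 1.6475 × 4.0306% = 10.12%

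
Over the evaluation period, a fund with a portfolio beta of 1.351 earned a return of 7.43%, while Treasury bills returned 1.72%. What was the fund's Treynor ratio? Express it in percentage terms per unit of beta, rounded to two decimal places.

Treynor = (R_P − R_f) / β_P = (7.43% − 1.72%) / 1.3510 = 5.71% / 1.3510 = 4.23%

4.23%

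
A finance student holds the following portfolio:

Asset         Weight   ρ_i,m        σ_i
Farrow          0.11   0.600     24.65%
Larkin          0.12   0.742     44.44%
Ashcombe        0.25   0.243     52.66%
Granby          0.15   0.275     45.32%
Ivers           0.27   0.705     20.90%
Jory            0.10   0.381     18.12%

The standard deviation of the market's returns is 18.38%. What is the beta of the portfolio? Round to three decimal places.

0.834

β_Farrow = 0.600 × 24.65% / 18.38% = 0.8047
β_Larkin = 0.742 × 44.44% / 18.38% = 1.7940
β_Ashcombe = 0.243 × 52.66% / 18.38% = 0.6962
β_Granby = 0.275 × 45.32% / 18.38% = 0.6781
β_Ivers = 0.705 × 20.90% / 18.38% = 0.8017
β_Jory = 0.381 × 18.12% / 18.38% = 0.3756
β_P = Σ w_i β_i = 0.11×0.8047 + 0.12×1.7940 + 0.25×0.6962 + 0.15×0.6781 + 0.27×0.8017 + 0.10×0.3756 = 0.8336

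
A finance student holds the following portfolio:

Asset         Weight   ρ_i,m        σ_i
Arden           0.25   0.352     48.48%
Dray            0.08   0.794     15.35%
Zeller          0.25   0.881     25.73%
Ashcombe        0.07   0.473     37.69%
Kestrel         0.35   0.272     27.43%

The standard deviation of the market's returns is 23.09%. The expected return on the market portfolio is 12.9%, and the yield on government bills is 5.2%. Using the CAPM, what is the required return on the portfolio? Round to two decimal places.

10.12%

β_Arden = 0.352 × 48.48% / 23.09% = 0.7391
β_Dray = 0.794 × 15.35% / 23.09% = 0.5278
β_Zeller = 0.881 × 25.73% / 23.09% = 0.9817
β_Ashcombe = 0.473 × 37.69% / 23.09% = 0.7721
β_Kestrel = 0.272 × 27.43% / 23.09% = 0.3231
β_P = Σ w_i β_i = 0.25×0.7391 + 0.08×0.5278 + 0.25×0.9817 + 0.07×0.7721 + 0.35×0.3231 = 0.6396
MRP = 12.9% − 5.2% = 7.70%
E(R_P) = R_f + β_P × MRP = 5.2% + 0.6396 × 7.7% = 10.12%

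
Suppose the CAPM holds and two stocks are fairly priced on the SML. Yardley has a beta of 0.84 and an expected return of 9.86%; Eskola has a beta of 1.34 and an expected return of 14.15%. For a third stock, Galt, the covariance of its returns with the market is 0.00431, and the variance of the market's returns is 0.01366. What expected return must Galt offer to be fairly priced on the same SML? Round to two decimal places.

MRP = (14.15% − 9.86%) / (1.34 − 0.84) = 8.5800%
R_f = 9.86% − 0.84 × 8.5800% = 2.6528%
β_Galt = Cov / Var(R_m) = 0.00431 / 0.01366 = 0.3155
E(R_Galt) = R_f + β × MRP = 2.6528% + 0.3155 × 8.5800% = 5.36%

5.36%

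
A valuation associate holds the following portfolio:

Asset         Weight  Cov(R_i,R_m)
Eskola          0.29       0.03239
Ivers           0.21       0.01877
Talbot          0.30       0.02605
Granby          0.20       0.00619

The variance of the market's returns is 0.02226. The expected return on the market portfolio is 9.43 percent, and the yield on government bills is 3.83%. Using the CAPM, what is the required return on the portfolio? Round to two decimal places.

β_Eskola = 0.03239 / 0.02226 = 1.4551
β_Ivers = 0.01877 / 0.02226 = 0.8432
β_Talbot = 0.02605 / 0.02226 = 1.1703
β_Granby = 0.00619 / 0.02226 = 0.2781
β_P = Σ w_i β_i = 0.29×1.4551 + 0.21×0.8432 + 0.30×1.1703 + 0.20×0.2781 = 1.0058
MRP = 9.43% − 3.83% = 5.60%
E(R_P) = R_f + β_P × MRP = 3.83% + 1.0058 × 5.60% = 9.46%

9.46%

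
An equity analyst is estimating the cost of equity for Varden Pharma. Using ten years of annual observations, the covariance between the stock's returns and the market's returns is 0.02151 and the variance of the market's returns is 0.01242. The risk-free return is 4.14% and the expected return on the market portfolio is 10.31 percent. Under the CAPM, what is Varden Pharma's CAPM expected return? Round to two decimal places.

14.83%

β = Cov(R_i, R_m) / Var(R_m) = 0.02151 / 0.01242 = 1.7319
MRP = 10.31% − 4.14% = 6.17%
E(R) = R_f + β × MRP = 4.14% + 1.7319 × 6.17% = 14.83%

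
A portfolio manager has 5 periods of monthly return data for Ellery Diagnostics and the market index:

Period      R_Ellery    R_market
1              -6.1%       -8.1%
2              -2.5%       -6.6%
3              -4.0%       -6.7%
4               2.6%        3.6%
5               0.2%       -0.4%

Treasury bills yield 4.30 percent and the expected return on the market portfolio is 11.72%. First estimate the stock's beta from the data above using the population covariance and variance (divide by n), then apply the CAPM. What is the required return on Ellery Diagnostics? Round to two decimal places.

Mean R_i = (-6.1 − 2.5 − 4.0 + 2.6 + 0.2) / 5 = -1.9600%
Mean R_m = (-8.1 − 6.6 − 6.7 + 3.6 − 0.4) / 5 = -3.6400%
Σ(R_i − R̄_i)(R_m − R̄_m) = 66.3180  ⇒  Cov = 66.3180 / 5 = 13.2636
Σ(R_m − R̄_m)² = 100.9320  ⇒  Var(R_m) = 100.9320 / 5 = 20.1864
β = Cov / Var(R_m) = 13.2636 / 20.1864 = 0.6571
MRP = 11.72% − 4.30% = 7.42%
E(R) = R_f + β × MRP = 4.30% + 0.6571 × 7.42% = 9.18%

9.18%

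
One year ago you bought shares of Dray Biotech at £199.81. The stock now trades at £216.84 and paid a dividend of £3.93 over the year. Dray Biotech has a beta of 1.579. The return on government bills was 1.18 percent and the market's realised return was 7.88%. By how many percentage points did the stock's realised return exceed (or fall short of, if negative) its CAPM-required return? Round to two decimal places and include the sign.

-1.27%

Realised HPR = (P1 + D1 − P0) / P0 = (216.84 + 3.93 − 199.81) / 199.81 = 20.96 / 199.81 = 10.4900%
MRP = 7.88% − 1.18% = 6.70%
CAPM required = R_f + β·MRP = 1.18% + 1.579 × 6.70% = 11.75930%
α = realised − required = 10.4900% − 11.75930% = -1.27%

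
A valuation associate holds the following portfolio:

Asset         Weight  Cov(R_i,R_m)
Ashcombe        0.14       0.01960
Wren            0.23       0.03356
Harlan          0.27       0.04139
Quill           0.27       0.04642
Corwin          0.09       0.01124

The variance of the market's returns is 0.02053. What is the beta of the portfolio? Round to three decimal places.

β_Ashcombe = 0.01960 / 0.02053 = 0.9547
β_Wren = 0.03356 / 0.02053 = 1.6347
β_Harlan = 0.04139 / 0.02053 = 2.0161
β_Quill = 0.04642 / 0.02053 = 2.2611
β_Corwin = 0.01124 / 0.02053 = 0.5475
β_P = Σ w_i β_i = 0.14×0.9547 + 0.23×1.6347 + 0.27×2.0161 + 0.27×2.2611 + 0.09×0.5475 = 1.7138

1.714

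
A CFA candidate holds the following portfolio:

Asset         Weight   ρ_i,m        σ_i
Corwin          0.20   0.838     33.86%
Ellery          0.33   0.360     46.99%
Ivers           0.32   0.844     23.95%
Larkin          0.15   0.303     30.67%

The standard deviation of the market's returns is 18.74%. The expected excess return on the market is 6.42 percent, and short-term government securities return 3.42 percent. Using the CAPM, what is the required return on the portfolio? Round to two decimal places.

β_Corwin = 0.838 × 33.86% / 18.74% = 1.5141
β_Ellery = 0.360 × 46.99% / 18.74% = 0.9027
β_Ivers = 0.844 × 23.95% / 18.74% = 1.0786
β_Larkin = 0.303 × 30.67% / 18.74% = 0.4959
β_P = Σ w_i β_i = 0.20×1.5141 + 0.33×0.9027 + 0.32×1.0786 + 0.15×0.4959 = 1.0202
E(R_P) = R_f + β_P × MRP = 3.42% + 1.0202 × 6.42% = 9.97%

9.97%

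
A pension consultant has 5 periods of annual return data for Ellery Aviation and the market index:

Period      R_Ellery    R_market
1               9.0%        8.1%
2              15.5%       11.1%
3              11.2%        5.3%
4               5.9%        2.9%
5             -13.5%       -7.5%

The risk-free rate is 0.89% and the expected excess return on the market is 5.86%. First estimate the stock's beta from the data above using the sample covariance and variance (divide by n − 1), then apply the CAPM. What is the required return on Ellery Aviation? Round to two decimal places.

9.89%

Mean R_i = (9.0 + 15.5 + 11.2 + 5.9 − 13.5) / 5 = 5.6200%
Mean R_m = (8.1 + 11.1 + 5.3 + 2.9 − 7.5) / 5 = 3.9800%
Σ(R_i − R̄_i)(R_m − R̄_m) = 310.8320  ⇒  Cov = 310.8320 / 4 = 77.7080
Σ(R_m − R̄_m)² = 202.3680  ⇒  Var(R_m) = 202.3680 / 4 = 50.5920
β = Cov / Var(R_m) = 77.7080 / 50.5920 = 1.5360
E(R) = R_f + β × MRP = 0.89% + 1.5360 × 5.86% = 9.89%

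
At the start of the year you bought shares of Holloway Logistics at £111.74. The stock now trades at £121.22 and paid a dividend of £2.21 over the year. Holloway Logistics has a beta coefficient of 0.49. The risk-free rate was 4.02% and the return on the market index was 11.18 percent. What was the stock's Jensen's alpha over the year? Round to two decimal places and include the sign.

+2.93%

Realised HPR = (P1 + D1 − P0) / P0 = (121.22 + 2.21 − 111.74) / 111.74 = 11.69 / 111.74 = 10.4618%
MRP = 11.18% − 4.02% = 7.16%
CAPM required = R_f + β·MRP = 4.02% + 0.49 × 7.16% = 7.5284%
α = realised − required = 10.4618% − 7.5284% = +2.93%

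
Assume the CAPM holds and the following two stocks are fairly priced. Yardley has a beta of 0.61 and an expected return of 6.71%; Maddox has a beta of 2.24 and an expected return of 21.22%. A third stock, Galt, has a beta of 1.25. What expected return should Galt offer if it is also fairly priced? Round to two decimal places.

12.41%

MRP (SML slope) = (21.22% − 6.71%) / (2.24 − 0.61) = 14.51% / 1.63 = 8.9018%
R_f (intercept) = 6.71% − 0.61 × 8.9018% = 1.2799%
E(R_Galt) = R_f + β × MRP = 1.2799% + 1.25 × 8.9018% = 12.41%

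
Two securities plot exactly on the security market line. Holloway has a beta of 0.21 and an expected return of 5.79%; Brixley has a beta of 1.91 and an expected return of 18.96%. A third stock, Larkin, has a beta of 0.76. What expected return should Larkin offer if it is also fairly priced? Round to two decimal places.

MRP (SML slope) = (18.96% − 5.79%) / (1.91 − 0.21) = 13.17% / 1.70 = 7.7471%
R_f (intercept) = 5.79% − 0.21 × 7.7471% = 4.1631%
E(R_Larkin) = R_f + β × MRP = 4.1631% + 0.76 × 7.7471% = 10.05%

10.05%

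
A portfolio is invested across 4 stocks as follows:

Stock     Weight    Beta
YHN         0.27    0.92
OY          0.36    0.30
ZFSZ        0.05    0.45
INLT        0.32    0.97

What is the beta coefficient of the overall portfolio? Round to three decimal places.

β_P = Σ w_i β_i = 0.27×0.92 + 0.36×0.30 + 0.05×0.45 + 0.32×0.97 = 0.6893

0.689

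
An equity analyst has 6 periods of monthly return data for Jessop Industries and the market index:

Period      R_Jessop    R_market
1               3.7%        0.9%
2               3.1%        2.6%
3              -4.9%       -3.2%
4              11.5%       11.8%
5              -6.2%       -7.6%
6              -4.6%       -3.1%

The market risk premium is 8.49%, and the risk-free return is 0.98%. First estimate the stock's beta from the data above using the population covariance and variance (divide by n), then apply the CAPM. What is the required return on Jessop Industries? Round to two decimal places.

Mean R_i = (3.7 + 3.1 − 4.9 + 11.5 − 6.2 − 4.6) / 6 = 0.4333%
Mean R_m = (0.9 + 2.6 − 3.2 + 11.8 − 7.6 − 3.1) / 6 = 0.2333%
Σ(R_i − R̄_i)(R_m − R̄_m) = 223.5433  ⇒  Cov = 223.5433 / 6 = 37.2572
Σ(R_m − R̄_m)² = 224.0933  ⇒  Var(R_m) = 224.0933 / 6 = 37.3489
β = Cov / Var(R_m) = 37.2572 / 37.3489 = 0.9975
E(R) = R_f + β × MRP = 0.98% + 0.9975 × 8.49% = 9.45%

9.45%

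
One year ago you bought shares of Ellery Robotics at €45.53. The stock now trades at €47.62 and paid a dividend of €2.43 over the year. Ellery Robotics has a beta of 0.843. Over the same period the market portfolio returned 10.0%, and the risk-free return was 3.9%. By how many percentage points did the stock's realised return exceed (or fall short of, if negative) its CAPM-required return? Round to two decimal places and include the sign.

Realised HPR = (P1 + D1 − P0) / P0 = (47.62 + 2.43 − 45.53) / 45.53 = 4.52 / 45.53 = 9.9275%
MRP = 10.0% − 3.9% = 6.10%
CAPM required = R_f + β·MRP = 3.9% + 0.843 × 6.1% = 9.0423%
α = realised − required = 9.9275% − 9.0423% = +0.89%

+0.89%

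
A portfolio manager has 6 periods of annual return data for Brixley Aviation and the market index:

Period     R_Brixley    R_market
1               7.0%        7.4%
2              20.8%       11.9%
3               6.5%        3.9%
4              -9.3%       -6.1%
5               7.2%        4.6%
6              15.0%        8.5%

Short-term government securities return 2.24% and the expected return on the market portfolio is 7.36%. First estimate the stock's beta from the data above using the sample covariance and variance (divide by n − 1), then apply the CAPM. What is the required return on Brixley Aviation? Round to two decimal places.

Mean R_i = (7.0 + 20.8 + 6.5 − 9.3 + 7.2 + 15.0) / 6 = 7.8667%
Mean R_m = (7.4 + 11.9 + 3.9 − 6.1 + 4.6 + 8.5) / 6 = 5.0333%
Σ(R_i − R̄_i)(R_m − R̄_m) = 304.4467  ⇒  Cov = 304.4467 / 5 = 60.8893
Σ(R_m − R̄_m)² = 190.1933  ⇒  Var(R_m) = 190.1933 / 5 = 38.0387
β = Cov / Var(R_m) = 60.8893 / 38.0387 = 1.6007
MRP = 7.36% − 2.24% = 5.12%
E(R) = R_f + β × MRP = 2.24% + 1.6007 × 5.12% = 10.44%

10.44%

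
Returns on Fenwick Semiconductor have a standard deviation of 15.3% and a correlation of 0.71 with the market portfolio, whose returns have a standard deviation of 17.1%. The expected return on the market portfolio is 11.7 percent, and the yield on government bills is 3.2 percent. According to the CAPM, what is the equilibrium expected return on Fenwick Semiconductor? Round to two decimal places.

8.60%

β = ρ × σ_i / σ_m = 0.71 × 15.3% / 17.1% = 0.6353
MRP = 11.7% − 3.2% = 8.50%
E(R) = 3.2% + 0.6353 × 8.5% = 8.60%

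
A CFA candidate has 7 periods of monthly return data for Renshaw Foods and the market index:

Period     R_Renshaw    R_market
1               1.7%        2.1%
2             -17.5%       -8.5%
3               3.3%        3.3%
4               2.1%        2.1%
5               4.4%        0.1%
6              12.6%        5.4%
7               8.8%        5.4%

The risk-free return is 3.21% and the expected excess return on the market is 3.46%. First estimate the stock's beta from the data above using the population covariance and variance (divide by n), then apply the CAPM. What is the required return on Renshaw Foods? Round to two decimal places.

Mean R_i = (1.7 − 17.5 + 3.3 + 2.1 + 4.4 + 12.6 + 8.8) / 7 = 2.2000%
Mean R_m = (2.1 − 8.5 + 3.3 + 2.1 + 0.1 + 5.4 + 5.4) / 7 = 1.4143%
Σ(R_i − R̄_i)(R_m − R̄_m) = 261.8400  ⇒  Cov = 261.8400 / 7 = 37.4057
Σ(R_m − R̄_m)² = 136.2886  ⇒  Var(R_m) = 136.2886 / 7 = 19.4698
β = Cov / Var(R_m) = 37.4057 / 19.4698 = 1.9212
E(R) = R_f + β × MRP = 3.21% + 1.9212 × 3.46% = 9.86%

9.86%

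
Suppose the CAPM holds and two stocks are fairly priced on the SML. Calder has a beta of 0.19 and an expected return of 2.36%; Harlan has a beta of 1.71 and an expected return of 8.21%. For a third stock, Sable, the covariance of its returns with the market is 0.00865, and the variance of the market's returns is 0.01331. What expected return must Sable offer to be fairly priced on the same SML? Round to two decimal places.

MRP = (8.21% − 2.36%) / (1.71 − 0.19) = 3.8487%
R_f = 2.36% − 0.19 × 3.8487% = 1.6287%
β_Sable = Cov / Var(R_m) = 0.00865 / 0.01331 = 0.6499
E(R_Sable) = R_f + β × MRP = 1.6287% + 0.6499 × 3.8487% = 4.13%

4.13%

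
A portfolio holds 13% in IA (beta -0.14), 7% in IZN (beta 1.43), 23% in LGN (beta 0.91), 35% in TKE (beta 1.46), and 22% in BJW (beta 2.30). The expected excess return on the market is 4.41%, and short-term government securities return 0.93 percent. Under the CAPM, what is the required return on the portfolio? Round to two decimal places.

β_P = Σ w_i β_i = 0.13×-0.14 + 0.07×1.43 + 0.23×0.91 + 0.35×1.46 + 0.22×2.30 = 1.3082
E(R_P) = R_f + β_P × MRP = 0.93% + 1.3082 × 4.41% = 6.70%

6.70%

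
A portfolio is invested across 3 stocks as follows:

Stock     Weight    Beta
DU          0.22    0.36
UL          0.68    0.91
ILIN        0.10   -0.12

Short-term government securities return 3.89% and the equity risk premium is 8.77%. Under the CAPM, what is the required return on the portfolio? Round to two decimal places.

β_P = Σ w_i β_i = 0.22×0.36 + 0.68×0.91 + 0.10×-0.12 = 0.6860
E(R_P) = R_f + β_P × MRP = 3.89% + 0.6860 × 8.77% = 9.91%

9.91%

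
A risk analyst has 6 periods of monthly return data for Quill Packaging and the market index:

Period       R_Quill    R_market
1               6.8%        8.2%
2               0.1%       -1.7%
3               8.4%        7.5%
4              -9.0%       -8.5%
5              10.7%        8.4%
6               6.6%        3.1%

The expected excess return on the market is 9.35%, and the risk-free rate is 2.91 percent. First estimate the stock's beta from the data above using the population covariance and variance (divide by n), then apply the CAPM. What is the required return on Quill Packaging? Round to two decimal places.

12.58%

Mean R_i = (6.8 + 0.1 + 8.4 − 9.0 + 10.7 + 6.6) / 6 = 3.9333%
Mean R_m = (8.2 − 1.7 + 7.5 − 8.5 + 8.4 + 3.1) / 6 = 2.8333%
Σ(R_i − R̄_i)(R_m − R̄_m) = 238.5633  ⇒  Cov = 238.5633 / 6 = 39.7606
Σ(R_m − R̄_m)² = 230.6333  ⇒  Var(R_m) = 230.6333 / 6 = 38.4389
β = Cov / Var(R_m) = 39.7606 / 38.4389 = 1.0344
E(R) = R_f + β × MRP = 2.91% + 1.0344 × 9.35% = 12.58%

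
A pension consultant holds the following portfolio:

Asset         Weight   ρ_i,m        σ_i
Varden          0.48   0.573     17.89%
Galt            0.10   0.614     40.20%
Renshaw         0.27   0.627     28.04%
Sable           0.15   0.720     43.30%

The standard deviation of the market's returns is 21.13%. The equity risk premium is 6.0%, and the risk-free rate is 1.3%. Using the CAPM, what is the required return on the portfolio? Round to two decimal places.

6.07%

β_Varden = 0.573 × 17.89% / 21.13% = 0.4851
β_Galt = 0.614 × 40.20% / 21.13% = 1.1681
β_Renshaw = 0.627 × 28.04% / 21.13% = 0.8320
β_Sable = 0.720 × 43.30% / 21.13% = 1.4754
β_P = Σ w_i β_i = 0.48×0.4851 + 0.10×1.1681 + 0.27×0.8320 + 0.15×1.4754 = 0.7956
E(R_P) = R_f + β_P × MRP = 1.3% + 0.7956 × 6.0% = 6.07%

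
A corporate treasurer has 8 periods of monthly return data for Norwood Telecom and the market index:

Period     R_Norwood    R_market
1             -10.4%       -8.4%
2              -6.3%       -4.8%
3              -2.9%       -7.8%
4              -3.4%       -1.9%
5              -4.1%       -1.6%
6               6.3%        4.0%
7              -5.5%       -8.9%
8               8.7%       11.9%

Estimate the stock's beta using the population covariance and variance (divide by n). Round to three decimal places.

Mean R_i = (-10.4 − 6.3 − 2.9 − 3.4 − 4.1 + 6.3 − 5.5 + 8.7) / 8 = -2.2000%
Mean R_m = (-8.4 − 4.8 − 7.8 − 1.9 − 1.6 + 4.0 − 8.9 + 11.9) / 8 = -2.1875%
Σ(R_i − R̄_i)(R_m − R̄_m) = 292.4200  ⇒  Cov = 292.4200 / 8 = 36.5525
Σ(R_m − R̄_m)² = 359.1488  ⇒  Var(R_m) = 359.1488 / 8 = 44.8936
β = Cov / Var(R_m) = 36.5525 / 44.8936 = 0.8142

0.814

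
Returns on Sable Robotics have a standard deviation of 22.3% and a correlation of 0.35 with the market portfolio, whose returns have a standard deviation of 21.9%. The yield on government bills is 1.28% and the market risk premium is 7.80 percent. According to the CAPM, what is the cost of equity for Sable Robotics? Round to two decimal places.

4.06%

β = ρ × σ_i / σ_m = 0.35 × 22.3% / 21.9% = 0.3564
E(R) = 1.28% + 0.3564 × 7.80% = 4.06%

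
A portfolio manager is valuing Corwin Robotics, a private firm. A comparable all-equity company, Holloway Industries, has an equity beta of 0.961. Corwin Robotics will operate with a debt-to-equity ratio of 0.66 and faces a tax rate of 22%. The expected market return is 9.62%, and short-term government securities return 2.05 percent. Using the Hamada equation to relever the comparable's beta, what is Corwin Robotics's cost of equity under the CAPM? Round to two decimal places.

β_L = β_U × [1 + (1 − t)(D/E)] = 0.961 × [1 + (1 − 0.22) × 0.66]
    = 0.961 × [1 + 0.78 × 0.66] = 0.961 × 1.5148 = 1.4557
MRP = 9.62% − 2.05% = 7.57%
E(R) = R_f + β_L × MRP = 2.05% + 1.4557 × 7.57% = 13.07%

13.07%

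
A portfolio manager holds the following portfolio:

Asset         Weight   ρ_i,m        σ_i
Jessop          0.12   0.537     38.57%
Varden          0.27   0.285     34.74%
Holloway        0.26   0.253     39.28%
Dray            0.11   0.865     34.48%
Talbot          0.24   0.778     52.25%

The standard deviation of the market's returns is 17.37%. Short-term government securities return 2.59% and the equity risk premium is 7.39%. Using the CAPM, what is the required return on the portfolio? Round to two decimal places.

β_Jessop = 0.537 × 38.57% / 17.37% = 1.1924
β_Varden = 0.285 × 34.74% / 17.37% = 0.5700
β_Holloway = 0.253 × 39.28% / 17.37% = 0.5721
β_Dray = 0.865 × 34.48% / 17.37% = 1.7171
β_Talbot = 0.778 × 52.25% / 17.37% = 2.3403
β_P = Σ w_i β_i = 0.12×1.1924 + 0.27×0.5700 + 0.26×0.5721 + 0.11×1.7171 + 0.24×2.3403 = 1.1963
E(R_P) = R_f + β_P × MRP = 2.59% + 1.1963 × 7.39% = 11.43%

11.43%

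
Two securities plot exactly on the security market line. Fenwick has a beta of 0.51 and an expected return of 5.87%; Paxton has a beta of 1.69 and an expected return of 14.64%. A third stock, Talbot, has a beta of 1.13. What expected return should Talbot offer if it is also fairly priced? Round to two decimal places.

10.48%

MRP (SML slope) = (14.64% − 5.87%) / (1.69 − 0.51) = 8.77% / 1.18 = 7.4322%
R_f (intercept) = 5.87% − 0.51 × 7.4322% = 2.0796%
E(R_Talbot) = R_f + β × MRP = 2.0796% + 1.13 × 7.4322% = 10.48%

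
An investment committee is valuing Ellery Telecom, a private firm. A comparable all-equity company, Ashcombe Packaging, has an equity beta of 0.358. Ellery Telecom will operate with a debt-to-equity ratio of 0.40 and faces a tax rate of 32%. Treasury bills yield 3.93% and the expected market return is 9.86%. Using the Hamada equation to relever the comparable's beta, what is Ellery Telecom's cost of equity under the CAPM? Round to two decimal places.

β_L = β_U × [1 + (1 − t)(D/E)] = 0.358 × [1 + (1 − 0.32) × 0.40]
    = 0.358 × [1 + 0.68 × 0.40] = 0.358 × 1.2720 = 0.4554
MRP = 9.86% − 3.93% = 5.93%
E(R) = R_f + β_L × MRP = 3.93% + 0.4554 × 5.93% = 6.63%

6.63%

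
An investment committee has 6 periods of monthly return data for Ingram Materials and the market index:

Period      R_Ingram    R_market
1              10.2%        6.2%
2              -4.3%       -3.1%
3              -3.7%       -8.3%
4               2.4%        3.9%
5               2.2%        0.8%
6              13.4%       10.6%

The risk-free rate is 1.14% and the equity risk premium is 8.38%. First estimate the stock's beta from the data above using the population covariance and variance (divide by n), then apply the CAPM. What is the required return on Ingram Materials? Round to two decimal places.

9.46%

Mean R_i = (10.2 − 4.3 − 3.7 + 2.4 + 2.2 + 13.4) / 6 = 3.3667%
Mean R_m = (6.2 − 3.1 − 8.3 + 3.9 + 0.8 + 10.6) / 6 = 1.6833%
Σ(R_i − R̄_i)(R_m − R̄_m) = 226.4367  ⇒  Cov = 226.4367 / 6 = 37.7395
Σ(R_m − R̄_m)² = 228.1483  ⇒  Var(R_m) = 228.1483 / 6 = 38.0247
β = Cov / Var(R_m) = 37.7395 / 38.0247 = 0.9925
E(R) = R_f + β × MRP = 1.14% + 0.9925 × 8.38% = 9.46%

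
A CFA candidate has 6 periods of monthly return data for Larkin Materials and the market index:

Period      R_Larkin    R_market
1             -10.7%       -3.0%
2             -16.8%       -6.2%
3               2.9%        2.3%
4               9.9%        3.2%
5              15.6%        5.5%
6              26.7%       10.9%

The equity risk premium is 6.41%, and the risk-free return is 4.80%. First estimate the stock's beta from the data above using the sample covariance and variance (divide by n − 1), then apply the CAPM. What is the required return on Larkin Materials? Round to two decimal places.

Mean R_i = (-10.7 − 16.8 + 2.9 + 9.9 + 15.6 + 26.7) / 6 = 4.6000%
Mean R_m = (-3.0 − 6.2 + 2.3 + 3.2 + 5.5 + 10.9) / 6 = 2.1167%
Σ(R_i − R̄_i)(R_m − R̄_m) = 493.0200  ⇒  Cov = 493.0200 / 5 = 98.6040
Σ(R_m − R̄_m)² = 185.1483  ⇒  Var(R_m) = 185.1483 / 5 = 37.0297
β = Cov / Var(R_m) = 98.6040 / 37.0297 = 2.6628
E(R) = R_f + β × MRP = 4.80% + 2.6628 × 6.41% = 21.87%

21.87%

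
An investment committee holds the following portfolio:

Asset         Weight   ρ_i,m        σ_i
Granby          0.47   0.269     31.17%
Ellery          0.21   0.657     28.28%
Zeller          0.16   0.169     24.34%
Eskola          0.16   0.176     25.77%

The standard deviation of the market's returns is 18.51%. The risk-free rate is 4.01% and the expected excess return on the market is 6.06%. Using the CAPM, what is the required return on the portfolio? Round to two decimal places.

β_Granby = 0.269 × 31.17% / 18.51% = 0.4530
β_Ellery = 0.657 × 28.28% / 18.51% = 1.0038
β_Zeller = 0.169 × 24.34% / 18.51% = 0.2222
β_Eskola = 0.176 × 25.77% / 18.51% = 0.2450
β_P = Σ w_i β_i = 0.47×0.4530 + 0.21×1.0038 + 0.16×0.2222 + 0.16×0.2450 = 0.4985
E(R_P) = R_f + β_P × MRP = 4.01% + 0.4985 × 6.06% = 7.03%

7.03%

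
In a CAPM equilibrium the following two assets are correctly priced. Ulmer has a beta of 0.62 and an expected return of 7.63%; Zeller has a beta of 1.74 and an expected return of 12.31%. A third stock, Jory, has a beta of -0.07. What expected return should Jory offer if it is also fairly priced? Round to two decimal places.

MRP (SML slope) = (12.31% − 7.63%) / (1.74 − 0.62) = 4.68% / 1.12 = 4.1786%
R_f (intercept) = 7.63% − 0.62 × 4.1786% = 5.0393%
E(R_Jory) = R_f + β × MRP = 5.0393% + -0.07 × 4.1786% = 4.75%

4.75%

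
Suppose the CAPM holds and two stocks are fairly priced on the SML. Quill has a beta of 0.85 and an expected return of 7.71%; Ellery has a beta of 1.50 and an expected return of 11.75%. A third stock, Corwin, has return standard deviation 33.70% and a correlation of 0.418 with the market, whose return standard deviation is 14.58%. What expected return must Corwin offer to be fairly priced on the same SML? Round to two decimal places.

MRP = (11.75% − 7.71%) / (1.50 − 0.85) = 6.2154%
R_f = 7.71% − 0.85 × 6.2154% = 2.4269%
β_Corwin = ρ·σ_i/σ_m = 0.418 × 33.70 / 14.58 = 0.9662
E(R_Corwin) = R_f + β × MRP = 2.4269% + 0.9662 × 6.2154% = 8.43%

8.43%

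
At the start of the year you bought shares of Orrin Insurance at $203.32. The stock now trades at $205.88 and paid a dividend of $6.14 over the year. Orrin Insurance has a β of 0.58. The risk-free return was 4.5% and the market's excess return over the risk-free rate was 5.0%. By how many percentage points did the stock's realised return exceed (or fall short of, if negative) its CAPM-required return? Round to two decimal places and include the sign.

-3.12%

Realised HPR = (P1 + D1 − P0) / P0 = (205.88 + 6.14 − 203.32) / 203.32 = 8.70 / 203.32 = 4.2790%
CAPM required = R_f + β·MRP = 4.5% + 0.58 × 5.0% = 7.4000%
α = realised − required = 4.2790% − 7.4000% = -3.12%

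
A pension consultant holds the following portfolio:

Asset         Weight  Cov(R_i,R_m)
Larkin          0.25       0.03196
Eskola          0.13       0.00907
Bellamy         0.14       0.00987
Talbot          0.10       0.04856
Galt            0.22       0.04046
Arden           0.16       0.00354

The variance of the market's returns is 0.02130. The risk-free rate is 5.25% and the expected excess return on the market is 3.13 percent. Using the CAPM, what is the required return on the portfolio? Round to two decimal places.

β_Larkin = 0.03196 / 0.02130 = 1.5005
β_Eskola = 0.00907 / 0.02130 = 0.4258
β_Bellamy = 0.00987 / 0.02130 = 0.4634
β_Talbot = 0.04856 / 0.02130 = 2.2798
β_Galt = 0.04046 / 0.02130 = 1.8995
β_Arden = 0.00354 / 0.02130 = 0.1662
β_P = Σ w_i β_i = 0.25×1.5005 + 0.13×0.4258 + 0.14×0.4634 + 0.10×2.2798 + 0.22×1.8995 + 0.16×0.1662 = 1.1678
E(R_P) = R_f + β_P × MRP = 5.25% + 1.1678 × 3.13% = 8.91%

8.91%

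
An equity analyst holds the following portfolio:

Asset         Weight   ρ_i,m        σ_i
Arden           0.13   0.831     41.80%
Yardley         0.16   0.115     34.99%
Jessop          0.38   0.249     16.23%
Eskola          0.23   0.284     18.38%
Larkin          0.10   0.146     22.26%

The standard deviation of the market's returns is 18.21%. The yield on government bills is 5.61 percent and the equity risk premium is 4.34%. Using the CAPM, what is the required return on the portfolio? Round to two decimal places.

7.57%

β_Arden = 0.831 × 41.80% / 18.21% = 1.9075
β_Yardley = 0.115 × 34.99% / 18.21% = 0.2210
β_Jessop = 0.249 × 16.23% / 18.21% = 0.2219
β_Eskola = 0.284 × 18.38% / 18.21% = 0.2867
β_Larkin = 0.146 × 22.26% / 18.21% = 0.1785
β_P = Σ w_i β_i = 0.13×1.9075 + 0.16×0.2210 + 0.38×0.2219 + 0.23×0.2867 + 0.10×0.1785 = 0.4514
E(R_P) = R_f + β_P × MRP = 5.61% + 0.4514 × 4.34% = 7.57%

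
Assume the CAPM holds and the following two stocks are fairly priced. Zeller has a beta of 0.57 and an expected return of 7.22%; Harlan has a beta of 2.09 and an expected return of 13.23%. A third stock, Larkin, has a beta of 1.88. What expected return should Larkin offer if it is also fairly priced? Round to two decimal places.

MRP (SML slope) = (13.23% − 7.22%) / (2.09 − 0.57) = 6.01% / 1.52 = 3.9539%
R_f (intercept) = 7.22% − 0.57 × 3.9539% = 4.9663%
E(R_Larkin) = R_f + β × MRP = 4.9663% + 1.88 × 3.9539% = 12.40%

12.40%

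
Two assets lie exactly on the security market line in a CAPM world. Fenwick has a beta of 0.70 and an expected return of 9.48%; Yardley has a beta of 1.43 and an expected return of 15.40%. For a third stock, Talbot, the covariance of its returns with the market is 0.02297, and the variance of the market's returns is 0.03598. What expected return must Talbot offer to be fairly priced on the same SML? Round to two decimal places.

8.98%

MRP = (15.40% − 9.48%) / (1.43 − 0.70) = 8.1096%
R_f = 9.48% − 0.70 × 8.1096% = 3.8033%
β_Talbot = Cov / Var(R_m) = 0.02297 / 0.03598 = 0.6384
E(R_Talbot) = R_f + β × MRP = 3.8033% + 0.6384 × 8.1096% = 8.98%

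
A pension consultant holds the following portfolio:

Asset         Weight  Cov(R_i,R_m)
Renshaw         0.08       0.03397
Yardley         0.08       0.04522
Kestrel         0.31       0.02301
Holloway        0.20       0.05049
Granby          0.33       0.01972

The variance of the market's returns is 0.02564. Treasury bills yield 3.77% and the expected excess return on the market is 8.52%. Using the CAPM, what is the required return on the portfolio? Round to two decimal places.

13.76%

β_Renshaw = 0.03397 / 0.02564 = 1.3249
β_Yardley = 0.04522 / 0.02564 = 1.7637
β_Kestrel = 0.02301 / 0.02564 = 0.8974
β_Holloway = 0.05049 / 0.02564 = 1.9692
β_Granby = 0.01972 / 0.02564 = 0.7691
β_P = Σ w_i β_i = 0.08×1.3249 + 0.08×1.7637 + 0.31×0.8974 + 0.20×1.9692 + 0.33×0.7691 = 1.1729
E(R_P) = R_f + β_P × MRP = 3.77% + 1.1729 × 8.52% = 13.76%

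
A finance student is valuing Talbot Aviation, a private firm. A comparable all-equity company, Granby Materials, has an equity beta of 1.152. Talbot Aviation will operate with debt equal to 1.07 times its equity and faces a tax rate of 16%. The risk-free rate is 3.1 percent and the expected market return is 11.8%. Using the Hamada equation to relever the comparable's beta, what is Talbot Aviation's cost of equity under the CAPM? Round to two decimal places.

β_L = β_U × [1 + (1 − t)(D/E)] = 1.152 × [1 + (1 − 0.16) × 1.07]
    = 1.152 × [1 + 0.84 × 1.07] = 1.152 × 1.8988 = 2.1874
MRP = 11.8% − 3.1% = 8.70%
E(R) = R_f + β_L × MRP = 3.1% + 2.1874 × 8.7% = 22.13%

22.13%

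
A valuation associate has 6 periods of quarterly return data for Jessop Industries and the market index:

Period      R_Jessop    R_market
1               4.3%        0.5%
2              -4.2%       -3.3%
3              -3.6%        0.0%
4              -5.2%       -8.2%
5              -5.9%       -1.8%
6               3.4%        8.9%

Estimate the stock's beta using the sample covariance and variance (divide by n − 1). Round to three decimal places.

0.583

Mean R_i = (4.3 − 4.2 − 3.6 − 5.2 − 5.9 + 3.4) / 6 = -1.8667%
Mean R_m = (0.5 − 3.3 + 0.0 − 8.2 − 1.8 + 8.9) / 6 = -0.6500%
Σ(R_i − R̄_i)(R_m − R̄_m) = 92.2500  ⇒  Cov = 92.2500 / 5 = 18.4500
Σ(R_m − R̄_m)² = 158.2950  ⇒  Var(R_m) = 158.2950 / 5 = 31.6590
β = Cov / Var(R_m) = 18.4500 / 31.6590 = 0.5828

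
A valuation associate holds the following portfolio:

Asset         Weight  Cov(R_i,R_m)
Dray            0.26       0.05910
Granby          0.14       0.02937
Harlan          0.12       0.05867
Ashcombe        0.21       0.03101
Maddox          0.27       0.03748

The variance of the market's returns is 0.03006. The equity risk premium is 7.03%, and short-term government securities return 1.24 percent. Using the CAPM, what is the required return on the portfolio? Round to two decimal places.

β_Dray = 0.05910 / 0.03006 = 1.9661
β_Granby = 0.02937 / 0.03006 = 0.9770
β_Harlan = 0.05867 / 0.03006 = 1.9518
β_Ashcombe = 0.03101 / 0.03006 = 1.0316
β_Maddox = 0.03748 / 0.03006 = 1.2468
β_P = Σ w_i β_i = 0.26×1.9661 + 0.14×0.9770 + 0.12×1.9518 + 0.21×1.0316 + 0.27×1.2468 = 1.4355
E(R_P) = R_f + β_P × MRP = 1.24% + 1.4355 × 7.03% = 11.33%

11.33%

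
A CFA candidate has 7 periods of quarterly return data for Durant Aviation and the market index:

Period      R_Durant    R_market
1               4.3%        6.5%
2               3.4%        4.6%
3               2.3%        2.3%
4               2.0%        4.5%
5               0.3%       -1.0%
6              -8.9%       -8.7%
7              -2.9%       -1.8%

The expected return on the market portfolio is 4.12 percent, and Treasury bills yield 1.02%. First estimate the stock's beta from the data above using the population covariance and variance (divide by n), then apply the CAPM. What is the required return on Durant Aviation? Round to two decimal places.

Mean R_i = (4.3 + 3.4 + 2.3 + 2.0 + 0.3 − 8.9 − 2.9) / 7 = 0.0714%
Mean R_m = (6.5 + 4.6 + 2.3 + 4.5 − 1.0 − 8.7 − 1.8) / 7 = 0.9143%
Σ(R_i − R̄_i)(R_m − R̄_m) = 139.7729  ⇒  Cov = 139.7729 / 7 = 19.9676
Σ(R_m − R̄_m)² = 163.0286  ⇒  Var(R_m) = 163.0286 / 7 = 23.2898
β = Cov / Var(R_m) = 19.9676 / 23.2898 = 0.8574
MRP = 4.12% − 1.02% = 3.10%
E(R) = R_f + β × MRP = 1.02% + 0.8574 × 3.10% = 3.68%

3.68%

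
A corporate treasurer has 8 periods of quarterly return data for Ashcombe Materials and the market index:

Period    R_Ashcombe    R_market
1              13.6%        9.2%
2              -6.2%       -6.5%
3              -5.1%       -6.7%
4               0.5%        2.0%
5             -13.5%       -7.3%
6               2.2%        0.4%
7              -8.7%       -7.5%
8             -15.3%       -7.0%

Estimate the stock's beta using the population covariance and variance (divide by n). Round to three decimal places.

Mean R_i = (13.6 − 6.2 − 5.1 + 0.5 − 13.5 + 2.2 − 8.7 − 15.3) / 8 = -4.0625%
Mean R_m = (9.2 − 6.5 − 6.7 + 2.0 − 7.3 + 0.4 − 7.5 − 7.0) / 8 = -2.9250%
Σ(R_i − R̄_i)(R_m − R̄_m) = 377.3075  ⇒  Cov = 377.3075 / 8 = 47.1634
Σ(R_m − R̄_m)² = 266.0350  ⇒  Var(R_m) = 266.0350 / 8 = 33.2544
β = Cov / Var(R_m) = 47.1634 / 33.2544 = 1.4183

1.418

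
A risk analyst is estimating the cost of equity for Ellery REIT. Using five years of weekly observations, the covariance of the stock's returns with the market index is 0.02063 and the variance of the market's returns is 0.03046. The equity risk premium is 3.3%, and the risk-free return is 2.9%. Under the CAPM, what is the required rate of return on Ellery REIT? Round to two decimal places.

5.14%

β = Cov(R_i, R_m) / Var(R_m) = 0.02063 / 0.03046 = 0.6773
E(R) = R_f + β × MRP = 2.9% + 0.6773 × 3.3% = 5.14%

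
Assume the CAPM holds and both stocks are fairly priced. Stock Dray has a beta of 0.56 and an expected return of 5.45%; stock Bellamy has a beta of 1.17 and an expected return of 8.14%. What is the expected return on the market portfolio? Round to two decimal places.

Both satisfy E(R) = R_f + β·MRP, so the slope of the SML is
MRP = (8.14% − 5.45%) / (1.17 − 0.56) = 2.69% / 0.61 = 4.4098%
R_f = E(R_Dray) − β_Dray·MRP = 5.45% − 0.56 × 4.4098% = 2.9805%
E(R_m) = R_f + MRP = 2.9805% + 4.4098% = 7.39%

7.39%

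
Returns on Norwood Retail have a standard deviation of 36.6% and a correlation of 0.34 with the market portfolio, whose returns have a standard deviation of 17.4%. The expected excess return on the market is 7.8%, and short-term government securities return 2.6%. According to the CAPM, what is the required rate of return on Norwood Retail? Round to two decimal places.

8.18%

β = ρ × σ_i / σ_m = 0.34 × 36.6% / 17.4% = 0.7152
E(R) = 2.6% + 0.7152 × 7.8% = 8.18%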